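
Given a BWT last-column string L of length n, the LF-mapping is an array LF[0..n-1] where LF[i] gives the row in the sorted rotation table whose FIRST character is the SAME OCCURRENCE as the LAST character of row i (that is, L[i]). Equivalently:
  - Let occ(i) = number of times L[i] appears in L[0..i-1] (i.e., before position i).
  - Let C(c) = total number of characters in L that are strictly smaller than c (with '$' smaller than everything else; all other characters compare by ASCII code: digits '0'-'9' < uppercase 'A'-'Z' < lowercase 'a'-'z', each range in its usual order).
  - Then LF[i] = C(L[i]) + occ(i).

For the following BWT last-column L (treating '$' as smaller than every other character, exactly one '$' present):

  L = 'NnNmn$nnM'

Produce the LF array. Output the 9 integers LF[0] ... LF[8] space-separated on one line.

Answer: 2 5 3 4 6 0 7 8 1

Derivation:
Char counts: '$':1, 'M':1, 'N':2, 'm':1, 'n':4
C (first-col start): C('$')=0, C('M')=1, C('N')=2, C('m')=4, C('n')=5
L[0]='N': occ=0, LF[0]=C('N')+0=2+0=2
L[1]='n': occ=0, LF[1]=C('n')+0=5+0=5
L[2]='N': occ=1, LF[2]=C('N')+1=2+1=3
L[3]='m': occ=0, LF[3]=C('m')+0=4+0=4
L[4]='n': occ=1, LF[4]=C('n')+1=5+1=6
L[5]='$': occ=0, LF[5]=C('$')+0=0+0=0
L[6]='n': occ=2, LF[6]=C('n')+2=5+2=7
L[7]='n': occ=3, LF[7]=C('n')+3=5+3=8
L[8]='M': occ=0, LF[8]=C('M')+0=1+0=1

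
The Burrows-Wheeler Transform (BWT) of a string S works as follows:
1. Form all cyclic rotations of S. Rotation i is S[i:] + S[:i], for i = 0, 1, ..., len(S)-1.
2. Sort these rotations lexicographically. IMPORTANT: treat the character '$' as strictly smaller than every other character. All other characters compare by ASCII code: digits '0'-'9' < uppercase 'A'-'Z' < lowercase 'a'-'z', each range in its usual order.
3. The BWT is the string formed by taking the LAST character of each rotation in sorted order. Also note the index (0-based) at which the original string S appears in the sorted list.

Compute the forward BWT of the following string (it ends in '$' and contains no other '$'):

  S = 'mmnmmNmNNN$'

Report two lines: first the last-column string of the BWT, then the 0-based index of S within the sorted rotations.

Answer: NNNmmNmn$mm
8

Derivation:
All 11 rotations (rotation i = S[i:]+S[:i]):
  rot[0] = mmnmmNmNNN$
  rot[1] = mnmmNmNNN$m
  rot[2] = nmmNmNNN$mm
  rot[3] = mmNmNNN$mmn
  rot[4] = mNmNNN$mmnm
  rot[5] = NmNNN$mmnmm
  rot[6] = mNNN$mmnmmN
  rot[7] = NNN$mmnmmNm
  rot[8] = NN$mmnmmNmN
  rot[9] = N$mmnmmNmNN
  rot[10] = $mmnmmNmNNN
Sorted (with $ < everything):
  sorted[0] = $mmnmmNmNNN  (last char: 'N')
  sorted[1] = N$mmnmmNmNN  (last char: 'N')
  sorted[2] = NN$mmnmmNmN  (last char: 'N')
  sorted[3] = NNN$mmnmmNm  (last char: 'm')
  sorted[4] = NmNNN$mmnmm  (last char: 'm')
  sorted[5] = mNNN$mmnmmN  (last char: 'N')
  sorted[6] = mNmNNN$mmnm  (last char: 'm')
  sorted[7] = mmNmNNN$mmn  (last char: 'n')
  sorted[8] = mmnmmNmNNN$  (last char: '$')
  sorted[9] = mnmmNmNNN$m  (last char: 'm')
  sorted[10] = nmmNmNNN$mm  (last char: 'm')
Last column: NNNmmNmn$mm
Original string S is at sorted index 8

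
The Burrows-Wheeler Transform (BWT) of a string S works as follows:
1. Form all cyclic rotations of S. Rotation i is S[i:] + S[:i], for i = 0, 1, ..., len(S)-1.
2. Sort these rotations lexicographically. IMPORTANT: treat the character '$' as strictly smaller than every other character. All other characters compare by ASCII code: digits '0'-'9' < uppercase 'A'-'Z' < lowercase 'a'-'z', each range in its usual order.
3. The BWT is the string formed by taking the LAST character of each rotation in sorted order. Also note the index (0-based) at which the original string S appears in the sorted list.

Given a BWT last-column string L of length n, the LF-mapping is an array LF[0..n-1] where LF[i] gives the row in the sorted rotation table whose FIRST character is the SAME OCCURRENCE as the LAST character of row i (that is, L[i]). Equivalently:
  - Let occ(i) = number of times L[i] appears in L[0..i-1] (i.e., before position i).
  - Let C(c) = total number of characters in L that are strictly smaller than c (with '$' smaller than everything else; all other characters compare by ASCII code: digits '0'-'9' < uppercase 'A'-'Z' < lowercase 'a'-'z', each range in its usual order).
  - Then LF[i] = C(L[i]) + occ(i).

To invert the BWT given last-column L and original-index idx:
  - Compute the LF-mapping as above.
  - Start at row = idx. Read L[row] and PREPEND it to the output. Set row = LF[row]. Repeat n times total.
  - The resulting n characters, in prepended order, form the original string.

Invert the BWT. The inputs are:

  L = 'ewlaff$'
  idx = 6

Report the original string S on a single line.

LF mapping: 2 6 5 1 3 4 0
Walk LF starting at row 6, prepending L[row]:
  step 1: row=6, L[6]='$', prepend. Next row=LF[6]=0
  step 2: row=0, L[0]='e', prepend. Next row=LF[0]=2
  step 3: row=2, L[2]='l', prepend. Next row=LF[2]=5
  step 4: row=5, L[5]='f', prepend. Next row=LF[5]=4
  step 5: row=4, L[4]='f', prepend. Next row=LF[4]=3
  step 6: row=3, L[3]='a', prepend. Next row=LF[3]=1
  step 7: row=1, L[1]='w', prepend. Next row=LF[1]=6
Reversed output: waffle$

Answer: waffle$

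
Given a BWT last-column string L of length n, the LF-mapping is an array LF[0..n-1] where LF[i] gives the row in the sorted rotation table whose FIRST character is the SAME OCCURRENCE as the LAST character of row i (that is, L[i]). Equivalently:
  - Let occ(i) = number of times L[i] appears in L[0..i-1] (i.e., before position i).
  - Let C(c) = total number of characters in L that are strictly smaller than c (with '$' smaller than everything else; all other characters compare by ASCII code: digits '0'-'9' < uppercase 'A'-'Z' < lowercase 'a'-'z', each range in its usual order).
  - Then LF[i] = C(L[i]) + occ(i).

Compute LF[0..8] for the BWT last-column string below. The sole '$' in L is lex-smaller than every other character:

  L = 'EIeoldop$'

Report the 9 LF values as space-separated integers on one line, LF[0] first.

Char counts: '$':1, 'E':1, 'I':1, 'd':1, 'e':1, 'l':1, 'o':2, 'p':1
C (first-col start): C('$')=0, C('E')=1, C('I')=2, C('d')=3, C('e')=4, C('l')=5, C('o')=6, C('p')=8
L[0]='E': occ=0, LF[0]=C('E')+0=1+0=1
L[1]='I': occ=0, LF[1]=C('I')+0=2+0=2
L[2]='e': occ=0, LF[2]=C('e')+0=4+0=4
L[3]='o': occ=0, LF[3]=C('o')+0=6+0=6
L[4]='l': occ=0, LF[4]=C('l')+0=5+0=5
L[5]='d': occ=0, LF[5]=C('d')+0=3+0=3
L[6]='o': occ=1, LF[6]=C('o')+1=6+1=7
L[7]='p': occ=0, LF[7]=C('p')+0=8+0=8
L[8]='$': occ=0, LF[8]=C('$')+0=0+0=0

Answer: 1 2 4 6 5 3 7 8 0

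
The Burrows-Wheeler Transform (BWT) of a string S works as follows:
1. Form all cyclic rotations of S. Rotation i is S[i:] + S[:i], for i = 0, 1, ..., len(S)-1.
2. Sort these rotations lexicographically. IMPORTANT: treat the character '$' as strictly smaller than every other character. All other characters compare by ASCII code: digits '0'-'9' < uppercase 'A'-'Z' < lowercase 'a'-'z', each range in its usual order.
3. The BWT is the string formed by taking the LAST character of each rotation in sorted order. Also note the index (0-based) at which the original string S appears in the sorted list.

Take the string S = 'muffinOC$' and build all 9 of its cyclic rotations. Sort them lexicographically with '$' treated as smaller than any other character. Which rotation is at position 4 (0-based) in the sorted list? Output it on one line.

All 9 rotations (rotation i = S[i:]+S[:i]):
  rot[0] = muffinOC$
  rot[1] = uffinOC$m
  rot[2] = ffinOC$mu
  rot[3] = finOC$muf
  rot[4] = inOC$muff
  rot[5] = nOC$muffi
  rot[6] = OC$muffin
  rot[7] = C$muffinO
  rot[8] = $muffinOC
Sorted (with $ < everything):
  sorted[0] = $muffinOC
  sorted[1] = C$muffinO
  sorted[2] = OC$muffin
  sorted[3] = ffinOC$mu
  sorted[4] = finOC$muf
  sorted[5] = inOC$muff
  sorted[6] = muffinOC$
  sorted[7] = nOC$muffi
  sorted[8] = uffinOC$m
sorted[4] = finOC$muf

Answer: finOC$muf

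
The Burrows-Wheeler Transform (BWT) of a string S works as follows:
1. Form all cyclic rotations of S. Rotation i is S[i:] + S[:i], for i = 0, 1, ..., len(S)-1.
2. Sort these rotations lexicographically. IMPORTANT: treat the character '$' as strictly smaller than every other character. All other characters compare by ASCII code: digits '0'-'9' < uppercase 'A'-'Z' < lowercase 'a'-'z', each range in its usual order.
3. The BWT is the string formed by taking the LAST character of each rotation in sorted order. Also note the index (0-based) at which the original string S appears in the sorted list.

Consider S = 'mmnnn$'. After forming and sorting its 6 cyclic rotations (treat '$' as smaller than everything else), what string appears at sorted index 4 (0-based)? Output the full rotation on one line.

All 6 rotations (rotation i = S[i:]+S[:i]):
  rot[0] = mmnnn$
  rot[1] = mnnn$m
  rot[2] = nnn$mm
  rot[3] = nn$mmn
  rot[4] = n$mmnn
  rot[5] = $mmnnn
Sorted (with $ < everything):
  sorted[0] = $mmnnn
  sorted[1] = mmnnn$
  sorted[2] = mnnn$m
  sorted[3] = n$mmnn
  sorted[4] = nn$mmn
  sorted[5] = nnn$mm
sorted[4] = nn$mmn

Answer: nn$mmn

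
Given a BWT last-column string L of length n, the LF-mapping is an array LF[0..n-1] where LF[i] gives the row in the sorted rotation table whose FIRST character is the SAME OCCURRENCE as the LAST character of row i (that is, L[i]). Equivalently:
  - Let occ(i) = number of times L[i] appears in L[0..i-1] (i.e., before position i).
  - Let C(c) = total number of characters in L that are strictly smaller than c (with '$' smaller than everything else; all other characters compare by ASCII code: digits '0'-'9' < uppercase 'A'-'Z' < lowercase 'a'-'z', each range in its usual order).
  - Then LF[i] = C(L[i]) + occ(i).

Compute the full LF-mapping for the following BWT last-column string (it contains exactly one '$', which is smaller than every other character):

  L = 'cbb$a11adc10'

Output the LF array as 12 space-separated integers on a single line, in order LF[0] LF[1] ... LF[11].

Answer: 9 7 8 0 5 2 3 6 11 10 4 1

Derivation:
Char counts: '$':1, '0':1, '1':3, 'a':2, 'b':2, 'c':2, 'd':1
C (first-col start): C('$')=0, C('0')=1, C('1')=2, C('a')=5, C('b')=7, C('c')=9, C('d')=11
L[0]='c': occ=0, LF[0]=C('c')+0=9+0=9
L[1]='b': occ=0, LF[1]=C('b')+0=7+0=7
L[2]='b': occ=1, LF[2]=C('b')+1=7+1=8
L[3]='$': occ=0, LF[3]=C('$')+0=0+0=0
L[4]='a': occ=0, LF[4]=C('a')+0=5+0=5
L[5]='1': occ=0, LF[5]=C('1')+0=2+0=2
L[6]='1': occ=1, LF[6]=C('1')+1=2+1=3
L[7]='a': occ=1, LF[7]=C('a')+1=5+1=6
L[8]='d': occ=0, LF[8]=C('d')+0=11+0=11
L[9]='c': occ=1, LF[9]=C('c')+1=9+1=10
L[10]='1': occ=2, LF[10]=C('1')+2=2+2=4
L[11]='0': occ=0, LF[11]=C('0')+0=1+0=1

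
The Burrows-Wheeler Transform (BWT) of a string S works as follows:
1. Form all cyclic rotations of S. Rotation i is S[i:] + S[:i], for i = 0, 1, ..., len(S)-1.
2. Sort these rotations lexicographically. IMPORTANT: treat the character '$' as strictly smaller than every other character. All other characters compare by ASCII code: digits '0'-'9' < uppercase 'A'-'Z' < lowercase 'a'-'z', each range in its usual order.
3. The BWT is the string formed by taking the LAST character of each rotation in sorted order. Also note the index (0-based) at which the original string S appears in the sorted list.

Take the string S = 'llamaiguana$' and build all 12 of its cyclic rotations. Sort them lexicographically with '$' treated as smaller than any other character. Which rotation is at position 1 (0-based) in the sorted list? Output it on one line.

Answer: a$llamaiguan

Derivation:
All 12 rotations (rotation i = S[i:]+S[:i]):
  rot[0] = llamaiguana$
  rot[1] = lamaiguana$l
  rot[2] = amaiguana$ll
  rot[3] = maiguana$lla
  rot[4] = aiguana$llam
  rot[5] = iguana$llama
  rot[6] = guana$llamai
  rot[7] = uana$llamaig
  rot[8] = ana$llamaigu
  rot[9] = na$llamaigua
  rot[10] = a$llamaiguan
  rot[11] = $llamaiguana
Sorted (with $ < everything):
  sorted[0] = $llamaiguana
  sorted[1] = a$llamaiguan
  sorted[2] = aiguana$llam
  sorted[3] = amaiguana$ll
  sorted[4] = ana$llamaigu
  sorted[5] = guana$llamai
  sorted[6] = iguana$llama
  sorted[7] = lamaiguana$l
  sorted[8] = llamaiguana$
  sorted[9] = maiguana$lla
  sorted[10] = na$llamaigua
  sorted[11] = uana$llamaig
sorted[1] = a$llamaiguan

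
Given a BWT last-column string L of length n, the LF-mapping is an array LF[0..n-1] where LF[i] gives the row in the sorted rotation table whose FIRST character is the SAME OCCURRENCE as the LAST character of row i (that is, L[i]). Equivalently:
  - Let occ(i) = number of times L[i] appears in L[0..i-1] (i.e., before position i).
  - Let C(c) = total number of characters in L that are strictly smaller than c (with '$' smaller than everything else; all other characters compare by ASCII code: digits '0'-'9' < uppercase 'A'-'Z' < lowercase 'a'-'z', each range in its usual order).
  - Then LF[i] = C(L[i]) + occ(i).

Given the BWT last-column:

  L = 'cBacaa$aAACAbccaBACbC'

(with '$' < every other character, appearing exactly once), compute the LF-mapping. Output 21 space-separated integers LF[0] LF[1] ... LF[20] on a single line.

Char counts: '$':1, 'A':4, 'B':2, 'C':3, 'a':5, 'b':2, 'c':4
C (first-col start): C('$')=0, C('A')=1, C('B')=5, C('C')=7, C('a')=10, C('b')=15, C('c')=17
L[0]='c': occ=0, LF[0]=C('c')+0=17+0=17
L[1]='B': occ=0, LF[1]=C('B')+0=5+0=5
L[2]='a': occ=0, LF[2]=C('a')+0=10+0=10
L[3]='c': occ=1, LF[3]=C('c')+1=17+1=18
L[4]='a': occ=1, LF[4]=C('a')+1=10+1=11
L[5]='a': occ=2, LF[5]=C('a')+2=10+2=12
L[6]='$': occ=0, LF[6]=C('$')+0=0+0=0
L[7]='a': occ=3, LF[7]=C('a')+3=10+3=13
L[8]='A': occ=0, LF[8]=C('A')+0=1+0=1
L[9]='A': occ=1, LF[9]=C('A')+1=1+1=2
L[10]='C': occ=0, LF[10]=C('C')+0=7+0=7
L[11]='A': occ=2, LF[11]=C('A')+2=1+2=3
L[12]='b': occ=0, LF[12]=C('b')+0=15+0=15
L[13]='c': occ=2, LF[13]=C('c')+2=17+2=19
L[14]='c': occ=3, LF[14]=C('c')+3=17+3=20
L[15]='a': occ=4, LF[15]=C('a')+4=10+4=14
L[16]='B': occ=1, LF[16]=C('B')+1=5+1=6
L[17]='A': occ=3, LF[17]=C('A')+3=1+3=4
L[18]='C': occ=1, LF[18]=C('C')+1=7+1=8
L[19]='b': occ=1, LF[19]=C('b')+1=15+1=16
L[20]='C': occ=2, LF[20]=C('C')+2=7+2=9

Answer: 17 5 10 18 11 12 0 13 1 2 7 3 15 19 20 14 6 4 8 16 9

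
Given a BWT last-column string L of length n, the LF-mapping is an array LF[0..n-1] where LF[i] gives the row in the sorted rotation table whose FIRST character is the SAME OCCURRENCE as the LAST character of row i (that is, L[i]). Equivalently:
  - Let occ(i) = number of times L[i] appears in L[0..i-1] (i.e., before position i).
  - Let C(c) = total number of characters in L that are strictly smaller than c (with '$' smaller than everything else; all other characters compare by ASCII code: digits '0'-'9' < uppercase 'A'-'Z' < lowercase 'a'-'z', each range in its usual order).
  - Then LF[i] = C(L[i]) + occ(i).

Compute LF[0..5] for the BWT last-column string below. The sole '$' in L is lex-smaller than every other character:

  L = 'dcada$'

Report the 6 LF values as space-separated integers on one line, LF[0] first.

Char counts: '$':1, 'a':2, 'c':1, 'd':2
C (first-col start): C('$')=0, C('a')=1, C('c')=3, C('d')=4
L[0]='d': occ=0, LF[0]=C('d')+0=4+0=4
L[1]='c': occ=0, LF[1]=C('c')+0=3+0=3
L[2]='a': occ=0, LF[2]=C('a')+0=1+0=1
L[3]='d': occ=1, LF[3]=C('d')+1=4+1=5
L[4]='a': occ=1, LF[4]=C('a')+1=1+1=2
L[5]='$': occ=0, LF[5]=C('$')+0=0+0=0

Answer: 4 3 1 5 2 0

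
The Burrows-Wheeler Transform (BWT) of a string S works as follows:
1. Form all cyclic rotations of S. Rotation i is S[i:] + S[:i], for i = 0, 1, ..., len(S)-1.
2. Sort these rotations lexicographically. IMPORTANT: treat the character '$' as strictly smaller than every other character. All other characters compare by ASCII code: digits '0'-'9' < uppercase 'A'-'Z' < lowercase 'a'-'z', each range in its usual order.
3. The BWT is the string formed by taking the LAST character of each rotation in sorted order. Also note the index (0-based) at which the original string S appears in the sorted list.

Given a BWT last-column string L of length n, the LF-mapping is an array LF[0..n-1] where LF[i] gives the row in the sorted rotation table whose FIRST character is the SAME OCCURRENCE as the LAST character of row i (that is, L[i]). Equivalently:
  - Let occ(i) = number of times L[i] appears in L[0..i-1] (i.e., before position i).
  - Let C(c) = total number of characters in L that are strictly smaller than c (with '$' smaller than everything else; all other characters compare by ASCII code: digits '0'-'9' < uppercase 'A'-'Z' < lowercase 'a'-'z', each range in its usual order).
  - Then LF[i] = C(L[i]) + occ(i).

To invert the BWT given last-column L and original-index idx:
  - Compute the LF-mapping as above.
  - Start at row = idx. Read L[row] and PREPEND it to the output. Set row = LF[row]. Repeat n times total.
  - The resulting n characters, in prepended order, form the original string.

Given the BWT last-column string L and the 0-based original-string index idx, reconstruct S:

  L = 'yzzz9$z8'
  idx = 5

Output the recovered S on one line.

Answer: z9z8zzy$

Derivation:
LF mapping: 3 4 5 6 2 0 7 1
Walk LF starting at row 5, prepending L[row]:
  step 1: row=5, L[5]='$', prepend. Next row=LF[5]=0
  step 2: row=0, L[0]='y', prepend. Next row=LF[0]=3
  step 3: row=3, L[3]='z', prepend. Next row=LF[3]=6
  step 4: row=6, L[6]='z', prepend. Next row=LF[6]=7
  step 5: row=7, L[7]='8', prepend. Next row=LF[7]=1
  step 6: row=1, L[1]='z', prepend. Next row=LF[1]=4
  step 7: row=4, L[4]='9', prepend. Next row=LF[4]=2
  step 8: row=2, L[2]='z', prepend. Next row=LF[2]=5
Reversed output: z9z8zzy$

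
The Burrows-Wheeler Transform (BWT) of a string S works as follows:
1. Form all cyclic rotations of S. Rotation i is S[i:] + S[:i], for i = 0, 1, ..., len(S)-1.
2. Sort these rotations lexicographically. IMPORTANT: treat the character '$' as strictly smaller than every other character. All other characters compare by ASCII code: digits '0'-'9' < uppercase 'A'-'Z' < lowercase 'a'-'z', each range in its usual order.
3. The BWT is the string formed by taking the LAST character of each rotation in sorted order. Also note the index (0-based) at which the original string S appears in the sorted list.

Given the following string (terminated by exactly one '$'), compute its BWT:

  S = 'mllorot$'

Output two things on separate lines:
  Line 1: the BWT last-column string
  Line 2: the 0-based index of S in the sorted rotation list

All 8 rotations (rotation i = S[i:]+S[:i]):
  rot[0] = mllorot$
  rot[1] = llorot$m
  rot[2] = lorot$ml
  rot[3] = orot$mll
  rot[4] = rot$mllo
  rot[5] = ot$mllor
  rot[6] = t$mlloro
  rot[7] = $mllorot
Sorted (with $ < everything):
  sorted[0] = $mllorot  (last char: 't')
  sorted[1] = llorot$m  (last char: 'm')
  sorted[2] = lorot$ml  (last char: 'l')
  sorted[3] = mllorot$  (last char: '$')
  sorted[4] = orot$mll  (last char: 'l')
  sorted[5] = ot$mllor  (last char: 'r')
  sorted[6] = rot$mllo  (last char: 'o')
  sorted[7] = t$mlloro  (last char: 'o')
Last column: tml$lroo
Original string S is at sorted index 3

Answer: tml$lroo
3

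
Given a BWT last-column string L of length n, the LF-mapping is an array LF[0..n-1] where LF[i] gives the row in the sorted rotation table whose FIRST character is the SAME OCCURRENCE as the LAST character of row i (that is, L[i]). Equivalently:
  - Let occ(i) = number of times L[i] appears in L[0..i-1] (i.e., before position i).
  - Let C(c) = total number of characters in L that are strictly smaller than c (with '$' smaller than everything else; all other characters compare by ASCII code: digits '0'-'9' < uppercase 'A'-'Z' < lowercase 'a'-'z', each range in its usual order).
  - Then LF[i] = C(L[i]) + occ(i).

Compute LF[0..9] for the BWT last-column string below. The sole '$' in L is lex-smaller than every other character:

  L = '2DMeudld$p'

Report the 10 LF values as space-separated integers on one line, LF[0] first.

Char counts: '$':1, '2':1, 'D':1, 'M':1, 'd':2, 'e':1, 'l':1, 'p':1, 'u':1
C (first-col start): C('$')=0, C('2')=1, C('D')=2, C('M')=3, C('d')=4, C('e')=6, C('l')=7, C('p')=8, C('u')=9
L[0]='2': occ=0, LF[0]=C('2')+0=1+0=1
L[1]='D': occ=0, LF[1]=C('D')+0=2+0=2
L[2]='M': occ=0, LF[2]=C('M')+0=3+0=3
L[3]='e': occ=0, LF[3]=C('e')+0=6+0=6
L[4]='u': occ=0, LF[4]=C('u')+0=9+0=9
L[5]='d': occ=0, LF[5]=C('d')+0=4+0=4
L[6]='l': occ=0, LF[6]=C('l')+0=7+0=7
L[7]='d': occ=1, LF[7]=C('d')+1=4+1=5
L[8]='$': occ=0, LF[8]=C('$')+0=0+0=0
L[9]='p': occ=0, LF[9]=C('p')+0=8+0=8

Answer: 1 2 3 6 9 4 7 5 0 8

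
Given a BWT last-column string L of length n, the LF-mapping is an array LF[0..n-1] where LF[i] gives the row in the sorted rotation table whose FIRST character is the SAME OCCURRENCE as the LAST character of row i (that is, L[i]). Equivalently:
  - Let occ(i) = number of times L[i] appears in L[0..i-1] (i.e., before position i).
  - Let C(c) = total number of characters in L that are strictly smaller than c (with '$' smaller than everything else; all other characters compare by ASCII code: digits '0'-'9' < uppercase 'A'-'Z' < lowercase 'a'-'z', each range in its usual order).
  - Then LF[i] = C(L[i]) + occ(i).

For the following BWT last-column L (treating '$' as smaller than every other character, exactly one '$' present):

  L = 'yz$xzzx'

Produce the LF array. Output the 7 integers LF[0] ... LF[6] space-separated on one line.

Char counts: '$':1, 'x':2, 'y':1, 'z':3
C (first-col start): C('$')=0, C('x')=1, C('y')=3, C('z')=4
L[0]='y': occ=0, LF[0]=C('y')+0=3+0=3
L[1]='z': occ=0, LF[1]=C('z')+0=4+0=4
L[2]='$': occ=0, LF[2]=C('$')+0=0+0=0
L[3]='x': occ=0, LF[3]=C('x')+0=1+0=1
L[4]='z': occ=1, LF[4]=C('z')+1=4+1=5
L[5]='z': occ=2, LF[5]=C('z')+2=4+2=6
L[6]='x': occ=1, LF[6]=C('x')+1=1+1=2

Answer: 3 4 0 1 5 6 2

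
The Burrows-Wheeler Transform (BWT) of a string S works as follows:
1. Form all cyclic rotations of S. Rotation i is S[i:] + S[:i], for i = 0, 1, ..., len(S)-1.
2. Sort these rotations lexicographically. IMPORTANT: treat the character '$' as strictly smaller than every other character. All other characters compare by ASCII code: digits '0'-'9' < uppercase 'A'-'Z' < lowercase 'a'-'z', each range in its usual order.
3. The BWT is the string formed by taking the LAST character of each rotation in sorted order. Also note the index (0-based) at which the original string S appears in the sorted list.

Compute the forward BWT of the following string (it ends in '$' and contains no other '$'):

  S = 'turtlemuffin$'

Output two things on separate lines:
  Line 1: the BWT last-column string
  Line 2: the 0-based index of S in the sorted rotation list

All 13 rotations (rotation i = S[i:]+S[:i]):
  rot[0] = turtlemuffin$
  rot[1] = urtlemuffin$t
  rot[2] = rtlemuffin$tu
  rot[3] = tlemuffin$tur
  rot[4] = lemuffin$turt
  rot[5] = emuffin$turtl
  rot[6] = muffin$turtle
  rot[7] = uffin$turtlem
  rot[8] = ffin$turtlemu
  rot[9] = fin$turtlemuf
  rot[10] = in$turtlemuff
  rot[11] = n$turtlemuffi
  rot[12] = $turtlemuffin
Sorted (with $ < everything):
  sorted[0] = $turtlemuffin  (last char: 'n')
  sorted[1] = emuffin$turtl  (last char: 'l')
  sorted[2] = ffin$turtlemu  (last char: 'u')
  sorted[3] = fin$turtlemuf  (last char: 'f')
  sorted[4] = in$turtlemuff  (last char: 'f')
  sorted[5] = lemuffin$turt  (last char: 't')
  sorted[6] = muffin$turtle  (last char: 'e')
  sorted[7] = n$turtlemuffi  (last char: 'i')
  sorted[8] = rtlemuffin$tu  (last char: 'u')
  sorted[9] = tlemuffin$tur  (last char: 'r')
  sorted[10] = turtlemuffin$  (last char: '$')
  sorted[11] = uffin$turtlem  (last char: 'm')
  sorted[12] = urtlemuffin$t  (last char: 't')
Last column: nluffteiur$mt
Original string S is at sorted index 10

Answer: nluffteiur$mt
10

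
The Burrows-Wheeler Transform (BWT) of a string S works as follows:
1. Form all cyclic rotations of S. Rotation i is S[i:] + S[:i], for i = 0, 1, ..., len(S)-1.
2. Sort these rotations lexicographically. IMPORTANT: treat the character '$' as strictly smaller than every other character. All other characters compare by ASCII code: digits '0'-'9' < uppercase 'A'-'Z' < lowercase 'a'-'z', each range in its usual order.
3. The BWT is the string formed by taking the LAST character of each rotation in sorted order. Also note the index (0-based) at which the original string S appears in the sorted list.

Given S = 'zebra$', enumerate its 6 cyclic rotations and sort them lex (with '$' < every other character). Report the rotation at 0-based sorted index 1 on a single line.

All 6 rotations (rotation i = S[i:]+S[:i]):
  rot[0] = zebra$
  rot[1] = ebra$z
  rot[2] = bra$ze
  rot[3] = ra$zeb
  rot[4] = a$zebr
  rot[5] = $zebra
Sorted (with $ < everything):
  sorted[0] = $zebra
  sorted[1] = a$zebr
  sorted[2] = bra$ze
  sorted[3] = ebra$z
  sorted[4] = ra$zeb
  sorted[5] = zebra$
sorted[1] = a$zebr

Answer: a$zebr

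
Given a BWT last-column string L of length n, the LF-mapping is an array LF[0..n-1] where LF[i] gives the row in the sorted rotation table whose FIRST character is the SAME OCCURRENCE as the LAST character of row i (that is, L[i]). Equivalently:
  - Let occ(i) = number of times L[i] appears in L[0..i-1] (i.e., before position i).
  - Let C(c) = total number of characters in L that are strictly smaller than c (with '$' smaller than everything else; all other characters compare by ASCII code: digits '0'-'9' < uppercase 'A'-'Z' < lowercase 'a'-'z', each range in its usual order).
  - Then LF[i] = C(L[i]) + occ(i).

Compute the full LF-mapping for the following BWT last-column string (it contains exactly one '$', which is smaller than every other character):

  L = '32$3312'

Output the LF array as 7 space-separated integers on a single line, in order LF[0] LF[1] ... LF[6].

Char counts: '$':1, '1':1, '2':2, '3':3
C (first-col start): C('$')=0, C('1')=1, C('2')=2, C('3')=4
L[0]='3': occ=0, LF[0]=C('3')+0=4+0=4
L[1]='2': occ=0, LF[1]=C('2')+0=2+0=2
L[2]='$': occ=0, LF[2]=C('$')+0=0+0=0
L[3]='3': occ=1, LF[3]=C('3')+1=4+1=5
L[4]='3': occ=2, LF[4]=C('3')+2=4+2=6
L[5]='1': occ=0, LF[5]=C('1')+0=1+0=1
L[6]='2': occ=1, LF[6]=C('2')+1=2+1=3

Answer: 4 2 0 5 6 1 3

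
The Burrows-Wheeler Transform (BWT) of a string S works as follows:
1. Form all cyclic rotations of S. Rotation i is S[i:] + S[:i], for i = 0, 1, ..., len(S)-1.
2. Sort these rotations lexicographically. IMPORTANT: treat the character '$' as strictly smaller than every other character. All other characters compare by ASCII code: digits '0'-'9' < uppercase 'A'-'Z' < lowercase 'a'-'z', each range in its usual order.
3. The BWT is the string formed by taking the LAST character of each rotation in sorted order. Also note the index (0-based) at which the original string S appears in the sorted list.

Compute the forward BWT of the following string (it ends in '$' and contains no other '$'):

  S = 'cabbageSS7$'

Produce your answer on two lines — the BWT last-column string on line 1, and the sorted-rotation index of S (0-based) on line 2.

All 11 rotations (rotation i = S[i:]+S[:i]):
  rot[0] = cabbageSS7$
  rot[1] = abbageSS7$c
  rot[2] = bbageSS7$ca
  rot[3] = bageSS7$cab
  rot[4] = ageSS7$cabb
  rot[5] = geSS7$cabba
  rot[6] = eSS7$cabbag
  rot[7] = SS7$cabbage
  rot[8] = S7$cabbageS
  rot[9] = 7$cabbageSS
  rot[10] = $cabbageSS7
Sorted (with $ < everything):
  sorted[0] = $cabbageSS7  (last char: '7')
  sorted[1] = 7$cabbageSS  (last char: 'S')
  sorted[2] = S7$cabbageS  (last char: 'S')
  sorted[3] = SS7$cabbage  (last char: 'e')
  sorted[4] = abbageSS7$c  (last char: 'c')
  sorted[5] = ageSS7$cabb  (last char: 'b')
  sorted[6] = bageSS7$cab  (last char: 'b')
  sorted[7] = bbageSS7$ca  (last char: 'a')
  sorted[8] = cabbageSS7$  (last char: '$')
  sorted[9] = eSS7$cabbag  (last char: 'g')
  sorted[10] = geSS7$cabba  (last char: 'a')
Last column: 7SSecbba$ga
Original string S is at sorted index 8

Answer: 7SSecbba$ga
8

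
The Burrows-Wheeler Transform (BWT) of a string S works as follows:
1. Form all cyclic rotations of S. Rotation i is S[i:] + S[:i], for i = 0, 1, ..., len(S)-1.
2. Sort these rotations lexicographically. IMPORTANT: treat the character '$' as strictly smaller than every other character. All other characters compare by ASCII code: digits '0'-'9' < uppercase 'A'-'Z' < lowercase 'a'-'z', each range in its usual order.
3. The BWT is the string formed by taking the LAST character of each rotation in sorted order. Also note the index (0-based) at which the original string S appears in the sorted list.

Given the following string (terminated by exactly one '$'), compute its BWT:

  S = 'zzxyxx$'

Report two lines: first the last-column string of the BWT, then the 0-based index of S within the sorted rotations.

All 7 rotations (rotation i = S[i:]+S[:i]):
  rot[0] = zzxyxx$
  rot[1] = zxyxx$z
  rot[2] = xyxx$zz
  rot[3] = yxx$zzx
  rot[4] = xx$zzxy
  rot[5] = x$zzxyx
  rot[6] = $zzxyxx
Sorted (with $ < everything):
  sorted[0] = $zzxyxx  (last char: 'x')
  sorted[1] = x$zzxyx  (last char: 'x')
  sorted[2] = xx$zzxy  (last char: 'y')
  sorted[3] = xyxx$zz  (last char: 'z')
  sorted[4] = yxx$zzx  (last char: 'x')
  sorted[5] = zxyxx$z  (last char: 'z')
  sorted[6] = zzxyxx$  (last char: '$')
Last column: xxyzxz$
Original string S is at sorted index 6

Answer: xxyzxz$
6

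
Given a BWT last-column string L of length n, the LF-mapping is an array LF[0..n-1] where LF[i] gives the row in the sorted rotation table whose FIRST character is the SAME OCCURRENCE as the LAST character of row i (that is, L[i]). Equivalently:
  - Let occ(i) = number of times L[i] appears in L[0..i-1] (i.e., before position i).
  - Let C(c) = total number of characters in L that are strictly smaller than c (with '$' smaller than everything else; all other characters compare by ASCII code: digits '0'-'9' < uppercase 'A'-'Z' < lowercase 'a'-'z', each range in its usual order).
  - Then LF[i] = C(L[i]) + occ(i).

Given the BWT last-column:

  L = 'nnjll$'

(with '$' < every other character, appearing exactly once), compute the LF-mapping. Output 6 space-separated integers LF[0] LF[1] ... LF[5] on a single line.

Char counts: '$':1, 'j':1, 'l':2, 'n':2
C (first-col start): C('$')=0, C('j')=1, C('l')=2, C('n')=4
L[0]='n': occ=0, LF[0]=C('n')+0=4+0=4
L[1]='n': occ=1, LF[1]=C('n')+1=4+1=5
L[2]='j': occ=0, LF[2]=C('j')+0=1+0=1
L[3]='l': occ=0, LF[3]=C('l')+0=2+0=2
L[4]='l': occ=1, LF[4]=C('l')+1=2+1=3
L[5]='$': occ=0, LF[5]=C('$')+0=0+0=0

Answer: 4 5 1 2 3 0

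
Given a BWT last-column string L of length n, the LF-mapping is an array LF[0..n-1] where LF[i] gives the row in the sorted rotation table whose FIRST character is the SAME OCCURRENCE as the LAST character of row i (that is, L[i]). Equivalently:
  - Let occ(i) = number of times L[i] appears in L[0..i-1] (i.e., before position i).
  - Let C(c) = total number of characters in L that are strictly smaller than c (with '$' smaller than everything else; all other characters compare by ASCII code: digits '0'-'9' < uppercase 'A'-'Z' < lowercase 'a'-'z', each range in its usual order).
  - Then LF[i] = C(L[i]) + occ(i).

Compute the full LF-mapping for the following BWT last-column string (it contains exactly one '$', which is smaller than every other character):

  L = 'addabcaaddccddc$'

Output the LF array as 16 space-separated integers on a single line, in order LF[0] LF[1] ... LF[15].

Answer: 1 10 11 2 5 6 3 4 12 13 7 8 14 15 9 0

Derivation:
Char counts: '$':1, 'a':4, 'b':1, 'c':4, 'd':6
C (first-col start): C('$')=0, C('a')=1, C('b')=5, C('c')=6, C('d')=10
L[0]='a': occ=0, LF[0]=C('a')+0=1+0=1
L[1]='d': occ=0, LF[1]=C('d')+0=10+0=10
L[2]='d': occ=1, LF[2]=C('d')+1=10+1=11
L[3]='a': occ=1, LF[3]=C('a')+1=1+1=2
L[4]='b': occ=0, LF[4]=C('b')+0=5+0=5
L[5]='c': occ=0, LF[5]=C('c')+0=6+0=6
L[6]='a': occ=2, LF[6]=C('a')+2=1+2=3
L[7]='a': occ=3, LF[7]=C('a')+3=1+3=4
L[8]='d': occ=2, LF[8]=C('d')+2=10+2=12
L[9]='d': occ=3, LF[9]=C('d')+3=10+3=13
L[10]='c': occ=1, LF[10]=C('c')+1=6+1=7
L[11]='c': occ=2, LF[11]=C('c')+2=6+2=8
L[12]='d': occ=4, LF[12]=C('d')+4=10+4=14
L[13]='d': occ=5, LF[13]=C('d')+5=10+5=15
L[14]='c': occ=3, LF[14]=C('c')+3=6+3=9
L[15]='$': occ=0, LF[15]=C('$')+0=0+0=0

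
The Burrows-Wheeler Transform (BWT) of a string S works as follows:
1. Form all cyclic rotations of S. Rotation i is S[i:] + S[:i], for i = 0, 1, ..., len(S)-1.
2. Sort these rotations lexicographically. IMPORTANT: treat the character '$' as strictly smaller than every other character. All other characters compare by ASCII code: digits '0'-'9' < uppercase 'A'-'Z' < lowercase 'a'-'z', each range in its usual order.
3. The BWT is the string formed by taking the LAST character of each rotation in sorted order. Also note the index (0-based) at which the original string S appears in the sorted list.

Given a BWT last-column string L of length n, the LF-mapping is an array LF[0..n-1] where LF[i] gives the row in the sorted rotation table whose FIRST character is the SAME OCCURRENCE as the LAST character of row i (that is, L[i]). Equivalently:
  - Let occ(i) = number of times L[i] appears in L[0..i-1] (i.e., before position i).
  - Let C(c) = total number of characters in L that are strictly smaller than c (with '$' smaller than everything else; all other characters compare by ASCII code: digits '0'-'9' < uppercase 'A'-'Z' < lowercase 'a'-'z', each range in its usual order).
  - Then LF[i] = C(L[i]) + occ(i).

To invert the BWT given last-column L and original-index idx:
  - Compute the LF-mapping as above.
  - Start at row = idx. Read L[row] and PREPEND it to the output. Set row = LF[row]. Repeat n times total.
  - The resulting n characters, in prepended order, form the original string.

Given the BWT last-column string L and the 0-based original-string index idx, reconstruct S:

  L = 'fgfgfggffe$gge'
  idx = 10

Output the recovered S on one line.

Answer: gffegggffgegf$

Derivation:
LF mapping: 3 8 4 9 5 10 11 6 7 1 0 12 13 2
Walk LF starting at row 10, prepending L[row]:
  step 1: row=10, L[10]='$', prepend. Next row=LF[10]=0
  step 2: row=0, L[0]='f', prepend. Next row=LF[0]=3
  step 3: row=3, L[3]='g', prepend. Next row=LF[3]=9
  step 4: row=9, L[9]='e', prepend. Next row=LF[9]=1
  step 5: row=1, L[1]='g', prepend. Next row=LF[1]=8
  step 6: row=8, L[8]='f', prepend. Next row=LF[8]=7
  step 7: row=7, L[7]='f', prepend. Next row=LF[7]=6
  step 8: row=6, L[6]='g', prepend. Next row=LF[6]=11
  step 9: row=11, L[11]='g', prepend. Next row=LF[11]=12
  step 10: row=12, L[12]='g', prepend. Next row=LF[12]=13
  step 11: row=13, L[13]='e', prepend. Next row=LF[13]=2
  step 12: row=2, L[2]='f', prepend. Next row=LF[2]=4
  step 13: row=4, L[4]='f', prepend. Next row=LF[4]=5
  step 14: row=5, L[5]='g', prepend. Next row=LF[5]=10
Reversed output: gffegggffgegf$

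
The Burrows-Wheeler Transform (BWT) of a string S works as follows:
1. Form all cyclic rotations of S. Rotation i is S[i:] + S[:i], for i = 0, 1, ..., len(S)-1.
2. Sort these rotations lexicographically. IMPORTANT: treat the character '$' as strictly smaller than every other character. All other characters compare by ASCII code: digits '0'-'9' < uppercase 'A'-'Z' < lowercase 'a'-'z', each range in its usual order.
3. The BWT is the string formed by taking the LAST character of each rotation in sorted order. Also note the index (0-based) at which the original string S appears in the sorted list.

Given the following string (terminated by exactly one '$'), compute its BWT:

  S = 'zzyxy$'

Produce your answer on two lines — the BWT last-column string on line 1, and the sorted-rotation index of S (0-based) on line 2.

Answer: yyxzz$
5

Derivation:
All 6 rotations (rotation i = S[i:]+S[:i]):
  rot[0] = zzyxy$
  rot[1] = zyxy$z
  rot[2] = yxy$zz
  rot[3] = xy$zzy
  rot[4] = y$zzyx
  rot[5] = $zzyxy
Sorted (with $ < everything):
  sorted[0] = $zzyxy  (last char: 'y')
  sorted[1] = xy$zzy  (last char: 'y')
  sorted[2] = y$zzyx  (last char: 'x')
  sorted[3] = yxy$zz  (last char: 'z')
  sorted[4] = zyxy$z  (last char: 'z')
  sorted[5] = zzyxy$  (last char: '$')
Last column: yyxzz$
Original string S is at sorted index 5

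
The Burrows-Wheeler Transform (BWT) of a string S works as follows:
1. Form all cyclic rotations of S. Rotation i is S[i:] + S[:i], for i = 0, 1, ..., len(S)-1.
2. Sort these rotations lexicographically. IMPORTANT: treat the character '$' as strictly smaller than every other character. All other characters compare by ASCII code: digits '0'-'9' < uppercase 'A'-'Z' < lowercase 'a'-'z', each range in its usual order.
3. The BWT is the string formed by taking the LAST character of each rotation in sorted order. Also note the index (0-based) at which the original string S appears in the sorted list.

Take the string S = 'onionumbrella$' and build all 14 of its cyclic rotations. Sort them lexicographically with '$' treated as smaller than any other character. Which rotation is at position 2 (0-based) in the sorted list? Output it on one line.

All 14 rotations (rotation i = S[i:]+S[:i]):
  rot[0] = onionumbrella$
  rot[1] = nionumbrella$o
  rot[2] = ionumbrella$on
  rot[3] = onumbrella$oni
  rot[4] = numbrella$onio
  rot[5] = umbrella$onion
  rot[6] = mbrella$onionu
  rot[7] = brella$onionum
  rot[8] = rella$onionumb
  rot[9] = ella$onionumbr
  rot[10] = lla$onionumbre
  rot[11] = la$onionumbrel
  rot[12] = a$onionumbrell
  rot[13] = $onionumbrella
Sorted (with $ < everything):
  sorted[0] = $onionumbrella
  sorted[1] = a$onionumbrell
  sorted[2] = brella$onionum
  sorted[3] = ella$onionumbr
  sorted[4] = ionumbrella$on
  sorted[5] = la$onionumbrel
  sorted[6] = lla$onionumbre
  sorted[7] = mbrella$onionu
  sorted[8] = nionumbrella$o
  sorted[9] = numbrella$onio
  sorted[10] = onionumbrella$
  sorted[11] = onumbrella$oni
  sorted[12] = rella$onionumb
  sorted[13] = umbrella$onion
sorted[2] = brella$onionum

Answer: brella$onionum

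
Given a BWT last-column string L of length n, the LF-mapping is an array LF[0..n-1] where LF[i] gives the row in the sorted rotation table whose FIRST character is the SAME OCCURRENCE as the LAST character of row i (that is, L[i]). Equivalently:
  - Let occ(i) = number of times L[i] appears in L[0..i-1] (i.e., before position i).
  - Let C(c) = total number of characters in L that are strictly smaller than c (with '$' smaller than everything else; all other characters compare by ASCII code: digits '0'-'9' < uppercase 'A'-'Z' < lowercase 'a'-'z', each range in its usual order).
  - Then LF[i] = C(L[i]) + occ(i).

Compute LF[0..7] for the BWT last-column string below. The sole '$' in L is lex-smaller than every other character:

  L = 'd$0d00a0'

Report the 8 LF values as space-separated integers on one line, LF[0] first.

Char counts: '$':1, '0':4, 'a':1, 'd':2
C (first-col start): C('$')=0, C('0')=1, C('a')=5, C('d')=6
L[0]='d': occ=0, LF[0]=C('d')+0=6+0=6
L[1]='$': occ=0, LF[1]=C('$')+0=0+0=0
L[2]='0': occ=0, LF[2]=C('0')+0=1+0=1
L[3]='d': occ=1, LF[3]=C('d')+1=6+1=7
L[4]='0': occ=1, LF[4]=C('0')+1=1+1=2
L[5]='0': occ=2, LF[5]=C('0')+2=1+2=3
L[6]='a': occ=0, LF[6]=C('a')+0=5+0=5
L[7]='0': occ=3, LF[7]=C('0')+3=1+3=4

Answer: 6 0 1 7 2 3 5 4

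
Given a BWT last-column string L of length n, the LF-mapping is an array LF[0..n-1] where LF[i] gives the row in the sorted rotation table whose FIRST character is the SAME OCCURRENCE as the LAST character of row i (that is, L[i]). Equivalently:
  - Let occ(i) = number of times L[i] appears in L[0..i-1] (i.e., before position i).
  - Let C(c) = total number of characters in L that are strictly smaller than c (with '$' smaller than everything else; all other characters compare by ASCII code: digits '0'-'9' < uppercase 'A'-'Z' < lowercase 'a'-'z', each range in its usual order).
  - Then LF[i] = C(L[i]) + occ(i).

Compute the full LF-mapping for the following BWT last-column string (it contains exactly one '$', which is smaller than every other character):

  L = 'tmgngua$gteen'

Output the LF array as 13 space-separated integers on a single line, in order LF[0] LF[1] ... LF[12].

Char counts: '$':1, 'a':1, 'e':2, 'g':3, 'm':1, 'n':2, 't':2, 'u':1
C (first-col start): C('$')=0, C('a')=1, C('e')=2, C('g')=4, C('m')=7, C('n')=8, C('t')=10, C('u')=12
L[0]='t': occ=0, LF[0]=C('t')+0=10+0=10
L[1]='m': occ=0, LF[1]=C('m')+0=7+0=7
L[2]='g': occ=0, LF[2]=C('g')+0=4+0=4
L[3]='n': occ=0, LF[3]=C('n')+0=8+0=8
L[4]='g': occ=1, LF[4]=C('g')+1=4+1=5
L[5]='u': occ=0, LF[5]=C('u')+0=12+0=12
L[6]='a': occ=0, LF[6]=C('a')+0=1+0=1
L[7]='$': occ=0, LF[7]=C('$')+0=0+0=0
L[8]='g': occ=2, LF[8]=C('g')+2=4+2=6
L[9]='t': occ=1, LF[9]=C('t')+1=10+1=11
L[10]='e': occ=0, LF[10]=C('e')+0=2+0=2
L[11]='e': occ=1, LF[11]=C('e')+1=2+1=3
L[12]='n': occ=1, LF[12]=C('n')+1=8+1=9

Answer: 10 7 4 8 5 12 1 0 6 11 2 3 9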